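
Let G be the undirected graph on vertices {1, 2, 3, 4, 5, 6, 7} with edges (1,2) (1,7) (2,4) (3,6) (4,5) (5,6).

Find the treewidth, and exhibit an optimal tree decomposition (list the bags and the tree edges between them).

Each bag holds 2 vertices, so the decomposition has width 1, which upper-bounds the treewidth. Since G has at least one edge (e.g. 7–1), it is not an edgeless graph, so tw(G) ≥ 1. Hence tw(G) = 1 exactly.

Treewidth 1.
Bags: B1 = {1, 7}  B2 = {1, 2}  B3 = {2, 4}  B4 = {4, 5}  B5 = {5, 6}  B6 = {3, 6}
Tree: B1–B2, B2–B3, B3–B4, B4–B5, B5–B6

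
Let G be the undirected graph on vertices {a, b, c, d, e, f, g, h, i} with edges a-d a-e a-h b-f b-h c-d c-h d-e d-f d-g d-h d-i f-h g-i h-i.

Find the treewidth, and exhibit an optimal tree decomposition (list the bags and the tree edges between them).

Each bag holds 3 vertices, so the decomposition has width 2, which upper-bounds the treewidth. Conversely, {d, g, i} is a clique of size 3, and the vertices of any clique must share a bag in every tree decomposition; so some bag has ≥ 3 vertices and tw(G) ≥ 2. Combining the bounds, tw(G) = 2.

Treewidth 2.
One optimal decomposition is:
Bags: B1 = {d, f, h}  B2 = {d, h, i}  B3 = {a, d, h}  B4 = {d, g, i}  B5 = {b, f, h}  B6 = {c, d, h}  B7 = {a, d, e}
Tree: B1–B2, B2–B3, B2–B4, B1–B5, B1–B6, B3–B7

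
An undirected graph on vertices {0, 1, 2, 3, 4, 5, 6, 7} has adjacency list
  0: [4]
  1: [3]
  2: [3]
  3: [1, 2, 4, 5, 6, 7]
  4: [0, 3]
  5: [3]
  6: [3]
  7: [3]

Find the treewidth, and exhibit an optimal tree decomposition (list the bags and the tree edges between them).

Treewidth 1.
Bags: B1 = {3, 6}  B2 = {1, 3}  B3 = {3, 4}  B4 = {0, 4}  B5 = {2, 3}  B6 = {3, 7}  B7 = {3, 5}
Tree: B1–B2, B1–B3, B3–B4, B2–B5, B3–B6, B2–B7

The largest bag has 2 vertices, giving width 1; this decomposition certifies tw(G) ≤ 1. Since G has at least one edge (e.g. 3–6), it is not an edgeless graph, so tw(G) ≥ 1. Hence tw(G) = 1 exactly.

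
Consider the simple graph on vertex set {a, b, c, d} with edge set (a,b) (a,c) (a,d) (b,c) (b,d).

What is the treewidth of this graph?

2

A width-2 tree decomposition is:
Bags: B1 = {a, b, d}  B2 = {a, b, c}
Tree: B1–B2
Each bag holds 3 vertices, so the decomposition has width 2, which upper-bounds the treewidth. Conversely, {a, b, d} is a clique of size 3, and the vertices of any clique must share a bag in every tree decomposition; so some bag has ≥ 3 vertices and tw(G) ≥ 2. The upper and lower bounds meet at 2, so that is the treewidth.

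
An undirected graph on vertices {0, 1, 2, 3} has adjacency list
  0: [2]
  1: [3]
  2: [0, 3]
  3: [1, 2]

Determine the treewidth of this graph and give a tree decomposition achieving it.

Treewidth 1.
Bags: B1 = {1, 3}  B2 = {2, 3}  B3 = {0, 2}
Tree: B1–B2, B2–B3

Every bag has size at most 2, so the width is 2 − 1 = 1 and tw(G) ≤ 1. G has an edge, so its treewidth is at least 1. Combining the bounds, tw(G) = 1.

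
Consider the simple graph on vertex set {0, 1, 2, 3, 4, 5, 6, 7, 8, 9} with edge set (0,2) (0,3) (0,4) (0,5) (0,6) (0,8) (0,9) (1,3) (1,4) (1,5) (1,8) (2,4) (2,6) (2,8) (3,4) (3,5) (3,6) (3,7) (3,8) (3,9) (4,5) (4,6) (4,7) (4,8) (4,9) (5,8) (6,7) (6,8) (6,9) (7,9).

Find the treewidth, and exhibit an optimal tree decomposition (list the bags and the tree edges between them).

Treewidth 4.
One optimal decomposition is:
Bags: B1 = {0, 3, 4, 6, 8}  B2 = {0, 3, 4, 6, 9}  B3 = {0, 2, 4, 6, 8}  B4 = {0, 3, 4, 5, 8}  B5 = {3, 4, 6, 7, 9}  B6 = {1, 3, 4, 5, 8}
Tree: B1–B2, B1–B3, B1–B4, B2–B5, B4–B6

Every bag has size at most 5, so the width is 5 − 1 = 4 and tw(G) ≤ 4. Conversely, {0, 2, 4, 6, 8} is a clique of size 5, and the vertices of any clique must share a bag in every tree decomposition; so some bag has ≥ 5 vertices and tw(G) ≥ 4. Hence tw(G) = 4 exactly.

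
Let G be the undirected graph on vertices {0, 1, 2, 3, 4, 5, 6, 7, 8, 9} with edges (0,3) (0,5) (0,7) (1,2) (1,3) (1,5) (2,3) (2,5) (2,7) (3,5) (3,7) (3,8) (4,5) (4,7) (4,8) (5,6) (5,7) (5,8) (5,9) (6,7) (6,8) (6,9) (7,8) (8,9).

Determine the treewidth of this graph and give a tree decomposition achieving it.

Treewidth 3.
One such decomposition:
Bags: B1 = {3, 5, 7, 8}  B2 = {5, 6, 7, 8}  B3 = {0, 3, 5, 7}  B4 = {2, 3, 5, 7}  B5 = {1, 2, 3, 5}  B6 = {5, 6, 8, 9}  B7 = {4, 5, 7, 8}
Tree: B1–B2, B1–B3, B1–B4, B4–B5, B2–B6, B1–B7

The largest bag has 4 vertices, giving width 3; this decomposition certifies tw(G) ≤ 3. On the other hand G contains the 4-clique {1, 2, 3, 5}. A clique must lie in a single bag of any decomposition, so no decomposition can have width below 3. Combining the bounds, tw(G) = 3.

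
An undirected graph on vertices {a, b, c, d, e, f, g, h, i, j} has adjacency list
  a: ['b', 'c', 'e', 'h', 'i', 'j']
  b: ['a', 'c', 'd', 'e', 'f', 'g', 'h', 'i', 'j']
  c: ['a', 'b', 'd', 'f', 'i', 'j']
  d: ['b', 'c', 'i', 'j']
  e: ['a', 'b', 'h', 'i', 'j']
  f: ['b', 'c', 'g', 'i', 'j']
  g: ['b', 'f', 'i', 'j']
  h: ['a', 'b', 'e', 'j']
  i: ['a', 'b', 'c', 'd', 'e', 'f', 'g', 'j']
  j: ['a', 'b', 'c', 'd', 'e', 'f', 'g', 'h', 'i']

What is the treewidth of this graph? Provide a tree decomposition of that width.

Treewidth 4.
One optimal decomposition is:
Bags: B1 = {a, b, e, i, j}  B2 = {a, b, c, i, j}  B3 = {a, b, e, h, j}  B4 = {b, c, f, i, j}  B5 = {b, f, g, i, j}  B6 = {b, c, d, i, j}
Tree: B1–B2, B1–B3, B2–B4, B4–B5, B2–B6

The largest bag has 5 vertices, giving width 4; this decomposition certifies tw(G) ≤ 4. For the lower bound, the 5 vertices {a, b, e, h, j} are pairwise adjacent, and any tree decomposition puts a clique entirely inside one bag — forcing width ≥ 4. Hence tw(G) = 4 exactly.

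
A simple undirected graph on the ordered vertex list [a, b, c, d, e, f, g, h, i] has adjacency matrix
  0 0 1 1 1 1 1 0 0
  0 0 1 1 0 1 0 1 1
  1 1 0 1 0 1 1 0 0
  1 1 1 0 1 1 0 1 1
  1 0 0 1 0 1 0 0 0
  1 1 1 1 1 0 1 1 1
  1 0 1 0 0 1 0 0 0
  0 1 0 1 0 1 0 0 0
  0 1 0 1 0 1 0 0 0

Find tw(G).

A width-3 tree decomposition is:
Bags: B1 = {a, c, d, f}  B2 = {b, c, d, f}  B3 = {b, d, f, i}  B4 = {a, d, e, f}  B5 = {b, d, f, h}  B6 = {a, c, f, g}
Tree: B1–B2, B2–B3, B1–B4, B3–B5, B1–B6
Every bag has size at most 4, so the width is 4 − 1 = 3 and tw(G) ≤ 3. For the lower bound, the 4 vertices {a, d, e, f} are pairwise adjacent, and any tree decomposition puts a clique entirely inside one bag — forcing width ≥ 3. Combining the bounds, tw(G) = 3.

3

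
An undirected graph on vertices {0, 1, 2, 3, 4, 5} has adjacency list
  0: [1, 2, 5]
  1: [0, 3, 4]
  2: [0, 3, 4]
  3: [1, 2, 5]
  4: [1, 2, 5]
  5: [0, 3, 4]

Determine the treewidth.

A width-3 tree decomposition is:
Bags: B1 = {0, 3, 4, 5}  B2 = {0, 1, 3, 4}  B3 = {0, 2, 3, 4}
Tree: B1–B2, B2–B3
The largest bag has 4 vertices, giving width 3; this decomposition certifies tw(G) ≤ 3. For the lower bound: the 4 vertex sets {0,5}, {1,3}, {4}, {2} are disjoint, each induces a connected subgraph, and every pair is joined by at least one edge of G. Contracting each set to a single vertex therefore yields K_{4} as a minor, and since treewidth is minor-monotone, tw(G) ≥ tw(K_{4}) = 3. Therefore the treewidth is 3.

3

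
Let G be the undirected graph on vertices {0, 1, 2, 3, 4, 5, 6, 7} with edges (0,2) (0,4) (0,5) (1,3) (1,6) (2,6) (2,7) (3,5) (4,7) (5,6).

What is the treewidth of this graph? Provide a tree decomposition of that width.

Each bag holds 3 vertices, so the decomposition has width 2, which upper-bounds the treewidth. For the lower bound, G contains the cycle 4–7–2–0–4, so G is not a forest; only forests have treewidth ≤ 1, hence tw(G) ≥ 2. Combining the bounds, tw(G) = 2.

Treewidth 2.
Bags: B1 = {0, 4, 7}  B2 = {0, 2, 7}  B3 = {0, 2, 5}  B4 = {2, 5, 6}  B5 = {3, 5, 6}  B6 = {1, 3, 6}
Tree: B1–B2, B2–B3, B3–B4, B4–B5, B5–B6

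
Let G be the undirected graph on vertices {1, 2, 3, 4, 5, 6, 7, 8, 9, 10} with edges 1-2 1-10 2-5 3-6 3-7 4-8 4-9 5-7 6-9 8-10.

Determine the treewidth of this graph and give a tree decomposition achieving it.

Treewidth 2.
Bags: B1 = {1, 2, 5}  B2 = {1, 5, 7}  B3 = {1, 3, 7}  B4 = {1, 3, 6}  B5 = {1, 6, 9}  B6 = {1, 4, 9}  B7 = {1, 4, 8}  B8 = {1, 8, 10}
Tree: B1–B2, B2–B3, B3–B4, B4–B5, B5–B6, B6–B7, B7–B8

Every bag has size at most 3, so the width is 3 − 1 = 2 and tw(G) ≤ 2. For the lower bound, G contains the cycle 1–2–5–7–3–6–9–4–8–10–1, so G is not a forest; only forests have treewidth ≤ 1, hence tw(G) ≥ 2. The upper and lower bounds meet at 2, so that is the treewidth.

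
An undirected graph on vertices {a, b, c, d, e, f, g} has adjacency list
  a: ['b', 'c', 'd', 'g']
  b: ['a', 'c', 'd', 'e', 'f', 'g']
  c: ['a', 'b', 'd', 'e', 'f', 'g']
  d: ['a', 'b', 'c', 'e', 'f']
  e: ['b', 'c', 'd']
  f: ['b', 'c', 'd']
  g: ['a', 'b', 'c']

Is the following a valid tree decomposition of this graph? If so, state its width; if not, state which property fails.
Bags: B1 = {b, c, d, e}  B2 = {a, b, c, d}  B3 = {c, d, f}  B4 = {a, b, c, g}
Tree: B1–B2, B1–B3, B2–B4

No — edge (b,f) lies in no bag.

A tree decomposition must satisfy three properties: every vertex lies in some bag; for every edge, both endpoints lie together in some bag; and for every vertex, the bags containing it form a connected subtree. Here edge (b,f) lies in no bag, so the decomposition is invalid.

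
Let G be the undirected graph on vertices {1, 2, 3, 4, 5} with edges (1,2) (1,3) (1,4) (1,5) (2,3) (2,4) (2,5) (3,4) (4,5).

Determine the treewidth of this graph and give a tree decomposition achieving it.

Each bag holds 4 vertices, so the decomposition has width 3, which upper-bounds the treewidth. On the other hand G contains the 4-clique {1, 2, 3, 4}. A clique must lie in a single bag of any decomposition, so no decomposition can have width below 3. Therefore the treewidth is 3.

Treewidth 3.
One optimal decomposition is:
Bags: B1 = {1, 2, 3, 4}  B2 = {1, 2, 4, 5}
Tree: B1–B2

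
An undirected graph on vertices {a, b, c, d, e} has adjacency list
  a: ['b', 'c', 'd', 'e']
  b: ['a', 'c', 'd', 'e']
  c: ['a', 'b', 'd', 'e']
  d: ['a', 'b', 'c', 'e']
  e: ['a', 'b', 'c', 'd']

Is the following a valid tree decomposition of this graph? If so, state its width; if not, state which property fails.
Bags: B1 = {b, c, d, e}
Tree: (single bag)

No — vertex a appears in no bag.

A tree decomposition must satisfy three properties: every vertex lies in some bag; for every edge, both endpoints lie together in some bag; and for every vertex, the bags containing it form a connected subtree. Here vertex a appears in no bag, so the decomposition is invalid.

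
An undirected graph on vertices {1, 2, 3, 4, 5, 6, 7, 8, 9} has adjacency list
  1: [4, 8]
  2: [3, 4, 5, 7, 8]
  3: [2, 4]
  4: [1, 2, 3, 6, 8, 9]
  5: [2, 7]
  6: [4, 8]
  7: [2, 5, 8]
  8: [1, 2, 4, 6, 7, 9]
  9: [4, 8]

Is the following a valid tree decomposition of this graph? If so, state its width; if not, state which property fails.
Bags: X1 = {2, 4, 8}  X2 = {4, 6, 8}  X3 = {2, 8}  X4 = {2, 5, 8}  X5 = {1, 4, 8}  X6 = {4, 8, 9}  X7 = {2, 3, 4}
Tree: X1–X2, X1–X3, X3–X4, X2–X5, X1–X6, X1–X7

No — vertex 7 appears in no bag.

A tree decomposition must satisfy three properties: every vertex lies in some bag; for every edge, both endpoints lie together in some bag; and for every vertex, the bags containing it form a connected subtree. Here vertex 7 appears in no bag, so the decomposition is invalid.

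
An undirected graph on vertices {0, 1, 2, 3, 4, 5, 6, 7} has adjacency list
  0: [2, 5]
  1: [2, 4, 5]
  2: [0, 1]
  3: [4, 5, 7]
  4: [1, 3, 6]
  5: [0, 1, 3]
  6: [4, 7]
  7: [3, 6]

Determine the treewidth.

A width-2 tree decomposition is:
Bags: B1 = {3, 6, 7}  B2 = {3, 4, 6}  B3 = {3, 4, 5}  B4 = {1, 4, 5}  B5 = {0, 1, 5}  B6 = {0, 1, 2}
Tree: B1–B2, B2–B3, B3–B4, B4–B5, B5–B6
Every bag has size at most 3, so the width is 3 − 1 = 2 and tw(G) ≤ 2. Since 7–6–4–3–7 is a cycle in G, G is not acyclic. Forests are exactly the graphs of treewidth ≤ 1, so tw(G) ≥ 2. Therefore the treewidth is 2.

2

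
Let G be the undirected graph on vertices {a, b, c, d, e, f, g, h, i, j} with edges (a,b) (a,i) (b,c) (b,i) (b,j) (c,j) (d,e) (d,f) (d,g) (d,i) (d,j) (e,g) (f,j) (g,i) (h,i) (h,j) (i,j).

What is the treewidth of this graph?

2

A width-2 tree decomposition is:
Bags: B1 = {b, i, j}  B2 = {d, i, j}  B3 = {h, i, j}  B4 = {b, c, j}  B5 = {d, f, j}  B6 = {d, g, i}  B7 = {a, b, i}  B8 = {d, e, g}
Tree: B1–B2, B1–B3, B1–B4, B2–B5, B2–B6, B1–B7, B6–B8
Each bag holds 3 vertices, so the decomposition has width 2, which upper-bounds the treewidth. On the other hand G contains the 3-clique {d, e, g}. A clique must lie in a single bag of any decomposition, so no decomposition can have width below 2. Therefore the treewidth is 2.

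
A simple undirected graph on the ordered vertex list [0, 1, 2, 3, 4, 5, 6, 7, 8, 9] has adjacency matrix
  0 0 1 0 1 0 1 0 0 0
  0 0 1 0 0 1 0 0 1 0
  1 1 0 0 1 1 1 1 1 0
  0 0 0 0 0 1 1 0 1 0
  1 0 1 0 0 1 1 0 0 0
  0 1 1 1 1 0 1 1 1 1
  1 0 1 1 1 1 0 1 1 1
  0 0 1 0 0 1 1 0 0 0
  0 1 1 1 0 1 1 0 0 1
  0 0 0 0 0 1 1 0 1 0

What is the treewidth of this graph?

3

A width-3 tree decomposition is:
Bags: B1 = {2, 5, 6, 8}  B2 = {2, 4, 5, 6}  B3 = {5, 6, 8, 9}  B4 = {3, 5, 6, 8}  B5 = {1, 2, 5, 8}  B6 = {2, 5, 6, 7}  B7 = {0, 2, 4, 6}
Tree: B1–B2, B1–B3, B1–B4, B1–B5, B1–B6, B2–B7
Every bag has size at most 4, so the width is 4 − 1 = 3 and tw(G) ≤ 3. For the lower bound, the 4 vertices {0, 2, 4, 6} are pairwise adjacent, and any tree decomposition puts a clique entirely inside one bag — forcing width ≥ 3. The upper and lower bounds meet at 3, so that is the treewidth.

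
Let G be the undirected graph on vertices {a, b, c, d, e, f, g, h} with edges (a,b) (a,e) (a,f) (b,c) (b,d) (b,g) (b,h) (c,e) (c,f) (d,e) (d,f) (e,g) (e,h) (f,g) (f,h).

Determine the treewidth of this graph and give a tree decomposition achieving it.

Treewidth 3.
One optimal decomposition is:
Bags: B1 = {b, c, e, f}  B2 = {b, d, e, f}  B3 = {a, b, e, f}  B4 = {b, e, f, g}  B5 = {b, e, f, h}
Tree: B1–B2, B2–B3, B3–B4, B4–B5

Every bag has size at most 4, so the width is 4 − 1 = 3 and tw(G) ≤ 3. For the lower bound: the 4 vertex sets {c,e}, {d,f}, {b}, {a} are disjoint, each induces a connected subgraph, and every pair is joined by at least one edge of G. Contracting each set to a single vertex therefore yields K_{4} as a minor, and since treewidth is minor-monotone, tw(G) ≥ tw(K_{4}) = 3. The upper and lower bounds meet at 3, so that is the treewidth.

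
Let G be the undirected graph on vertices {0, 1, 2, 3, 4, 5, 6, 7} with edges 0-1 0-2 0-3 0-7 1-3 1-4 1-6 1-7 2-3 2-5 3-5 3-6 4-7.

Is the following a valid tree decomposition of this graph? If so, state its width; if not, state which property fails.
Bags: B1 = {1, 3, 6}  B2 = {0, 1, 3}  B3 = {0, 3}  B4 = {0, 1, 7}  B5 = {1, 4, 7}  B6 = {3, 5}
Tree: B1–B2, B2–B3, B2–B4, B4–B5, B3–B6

No — vertex 2 appears in no bag.

A tree decomposition must satisfy three properties: every vertex lies in some bag; for every edge, both endpoints lie together in some bag; and for every vertex, the bags containing it form a connected subtree. Here vertex 2 appears in no bag, so the decomposition is invalid.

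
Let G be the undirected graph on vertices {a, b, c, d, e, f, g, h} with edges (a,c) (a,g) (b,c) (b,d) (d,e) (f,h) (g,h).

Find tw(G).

A width-1 tree decomposition is:
Bags: B1 = {d, e}  B2 = {b, d}  B3 = {b, c}  B4 = {a, c}  B5 = {a, g}  B6 = {g, h}  B7 = {f, h}
Tree: B1–B2, B2–B3, B3–B4, B4–B5, B5–B6, B6–B7
Every bag has size at most 2, so the width is 2 − 1 = 1 and tw(G) ≤ 1. Since G has at least one edge (e.g. e–d), it is not an edgeless graph, so tw(G) ≥ 1. Hence tw(G) = 1 exactly.

1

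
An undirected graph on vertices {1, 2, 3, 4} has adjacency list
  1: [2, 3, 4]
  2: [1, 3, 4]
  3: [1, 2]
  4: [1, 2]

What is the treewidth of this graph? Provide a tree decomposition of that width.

Each bag holds 3 vertices, so the decomposition has width 2, which upper-bounds the treewidth. Conversely, {1, 2, 3} is a clique of size 3, and the vertices of any clique must share a bag in every tree decomposition; so some bag has ≥ 3 vertices and tw(G) ≥ 2. Hence tw(G) = 2 exactly.

Treewidth 2.
One optimal decomposition is:
Bags: B1 = {1, 2, 4}  B2 = {1, 2, 3}
Tree: B1–B2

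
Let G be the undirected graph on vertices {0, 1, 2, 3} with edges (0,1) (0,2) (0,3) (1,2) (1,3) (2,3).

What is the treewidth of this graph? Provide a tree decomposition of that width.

With just one bag of size 4, the width is 4 − 1 = 3, so tw(G) ≤ 3. For the lower bound, the 4 vertices {0, 1, 2, 3} are pairwise adjacent, and any tree decomposition puts a clique entirely inside one bag — forcing width ≥ 3. Therefore the treewidth is 3.

Treewidth 3.
One optimal decomposition is:
Bags: B1 = {0, 1, 2, 3}
Tree: (single bag)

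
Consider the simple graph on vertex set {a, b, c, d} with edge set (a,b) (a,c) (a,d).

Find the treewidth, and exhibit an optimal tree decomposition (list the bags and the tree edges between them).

Each bag holds 2 vertices, so the decomposition has width 1, which upper-bounds the treewidth. G has an edge, so its treewidth is at least 1. Therefore the treewidth is 1.

Treewidth 1.
One such decomposition:
Bags: B1 = {a, b}  B2 = {a, c}  B3 = {a, d}
Tree: B1–B2, B1–B3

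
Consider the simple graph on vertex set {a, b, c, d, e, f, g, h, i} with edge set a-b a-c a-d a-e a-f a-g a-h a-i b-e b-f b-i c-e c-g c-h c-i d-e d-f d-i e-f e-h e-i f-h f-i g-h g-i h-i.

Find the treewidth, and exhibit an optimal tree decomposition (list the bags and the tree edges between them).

Every bag has size at most 5, so the width is 5 − 1 = 4 and tw(G) ≤ 4. For the lower bound, the 5 vertices {a, c, g, h, i} are pairwise adjacent, and any tree decomposition puts a clique entirely inside one bag — forcing width ≥ 4. Combining the bounds, tw(G) = 4.

Treewidth 4.
One optimal decomposition is:
Bags: B1 = {a, c, e, h, i}  B2 = {a, e, f, h, i}  B3 = {a, b, e, f, i}  B4 = {a, c, g, h, i}  B5 = {a, d, e, f, i}
Tree: B1–B2, B2–B3, B1–B4, B2–B5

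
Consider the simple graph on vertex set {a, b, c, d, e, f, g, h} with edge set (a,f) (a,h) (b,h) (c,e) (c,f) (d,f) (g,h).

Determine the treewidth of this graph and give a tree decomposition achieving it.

Treewidth 1.
One optimal decomposition is:
Bags: B1 = {a, f}  B2 = {d, f}  B3 = {a, h}  B4 = {c, f}  B5 = {b, h}  B6 = {g, h}  B7 = {c, e}
Tree: B1–B2, B1–B3, B2–B4, B3–B5, B5–B6, B4–B7

Each bag holds 2 vertices, so the decomposition has width 1, which upper-bounds the treewidth. G has an edge, so its treewidth is at least 1. Hence tw(G) = 1 exactly.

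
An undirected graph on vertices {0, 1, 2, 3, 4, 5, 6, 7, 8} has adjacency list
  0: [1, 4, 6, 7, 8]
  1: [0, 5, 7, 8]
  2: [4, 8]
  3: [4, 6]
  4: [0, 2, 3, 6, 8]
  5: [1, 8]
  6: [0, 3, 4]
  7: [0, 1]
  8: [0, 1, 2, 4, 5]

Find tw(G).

A width-2 tree decomposition is:
Bags: B1 = {0, 4, 8}  B2 = {0, 1, 8}  B3 = {1, 5, 8}  B4 = {2, 4, 8}  B5 = {0, 4, 6}  B6 = {0, 1, 7}  B7 = {3, 4, 6}
Tree: B1–B2, B2–B3, B1–B4, B1–B5, B2–B6, B5–B7
Each bag holds 3 vertices, so the decomposition has width 2, which upper-bounds the treewidth. On the other hand G contains the 3-clique {0, 1, 8}. A clique must lie in a single bag of any decomposition, so no decomposition can have width below 2. The upper and lower bounds meet at 2, so that is the treewidth.

2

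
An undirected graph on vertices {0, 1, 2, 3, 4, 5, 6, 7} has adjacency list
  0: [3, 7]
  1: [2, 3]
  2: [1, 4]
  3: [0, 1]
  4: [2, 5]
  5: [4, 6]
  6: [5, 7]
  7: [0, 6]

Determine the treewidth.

A width-2 tree decomposition is:
Bags: B1 = {1, 2, 4}  B2 = {1, 3, 4}  B3 = {0, 3, 4}  B4 = {0, 4, 7}  B5 = {4, 6, 7}  B6 = {4, 5, 6}
Tree: B1–B2, B2–B3, B3–B4, B4–B5, B5–B6
Each bag holds 3 vertices, so the decomposition has width 2, which upper-bounds the treewidth. For the lower bound, G contains the cycle 4–2–1–3–0–7–6–5–4, so G is not a forest; only forests have treewidth ≤ 1, hence tw(G) ≥ 2. The upper and lower bounds meet at 2, so that is the treewidth.

2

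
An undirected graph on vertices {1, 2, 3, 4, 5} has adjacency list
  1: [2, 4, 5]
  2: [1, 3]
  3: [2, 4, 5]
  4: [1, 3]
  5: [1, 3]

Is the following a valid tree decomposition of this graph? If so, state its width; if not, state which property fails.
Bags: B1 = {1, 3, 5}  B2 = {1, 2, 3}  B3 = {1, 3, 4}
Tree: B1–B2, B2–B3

Every vertex of G appears in some bag (union = {1, 2, 3, 4, 5}); every edge is covered by a bag; and for each vertex v the set of bags containing v is connected in the bag tree. The decomposition is therefore valid. The largest bag has 3 vertices, so the width is 2.

Yes; width 2.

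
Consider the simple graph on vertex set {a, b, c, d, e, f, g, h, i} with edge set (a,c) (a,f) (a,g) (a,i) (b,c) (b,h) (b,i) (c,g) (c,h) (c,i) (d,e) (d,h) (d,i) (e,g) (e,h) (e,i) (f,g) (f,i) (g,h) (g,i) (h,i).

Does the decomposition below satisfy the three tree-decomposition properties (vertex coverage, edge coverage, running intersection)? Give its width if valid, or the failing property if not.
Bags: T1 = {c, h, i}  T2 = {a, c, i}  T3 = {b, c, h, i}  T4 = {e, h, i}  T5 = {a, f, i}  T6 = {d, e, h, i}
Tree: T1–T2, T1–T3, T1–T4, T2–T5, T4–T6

No — vertex g appears in no bag.

A tree decomposition must satisfy three properties: every vertex lies in some bag; for every edge, both endpoints lie together in some bag; and for every vertex, the bags containing it form a connected subtree. Here vertex g appears in no bag, so the decomposition is invalid.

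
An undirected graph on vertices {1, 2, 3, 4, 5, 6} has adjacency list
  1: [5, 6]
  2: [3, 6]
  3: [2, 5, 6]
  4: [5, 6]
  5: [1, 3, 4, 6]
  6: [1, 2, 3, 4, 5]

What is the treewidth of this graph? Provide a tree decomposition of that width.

Treewidth 2.
Bags: B1 = {1, 5, 6}  B2 = {4, 5, 6}  B3 = {3, 5, 6}  B4 = {2, 3, 6}
Tree: B1–B2, B2–B3, B3–B4

Every bag has size at most 3, so the width is 3 − 1 = 2 and tw(G) ≤ 2. On the other hand G contains the 3-clique {2, 3, 6}. A clique must lie in a single bag of any decomposition, so no decomposition can have width below 2. Therefore the treewidth is 2.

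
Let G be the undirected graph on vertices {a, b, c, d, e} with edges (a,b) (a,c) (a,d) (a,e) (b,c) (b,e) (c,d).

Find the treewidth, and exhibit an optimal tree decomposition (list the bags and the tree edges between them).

Treewidth 2.
One such decomposition:
Bags: B1 = {a, b, c}  B2 = {a, c, d}  B3 = {a, b, e}
Tree: B1–B2, B1–B3

The largest bag has 3 vertices, giving width 2; this decomposition certifies tw(G) ≤ 2. On the other hand G contains the 3-clique {a, b, e}. A clique must lie in a single bag of any decomposition, so no decomposition can have width below 2. Hence tw(G) = 2 exactly.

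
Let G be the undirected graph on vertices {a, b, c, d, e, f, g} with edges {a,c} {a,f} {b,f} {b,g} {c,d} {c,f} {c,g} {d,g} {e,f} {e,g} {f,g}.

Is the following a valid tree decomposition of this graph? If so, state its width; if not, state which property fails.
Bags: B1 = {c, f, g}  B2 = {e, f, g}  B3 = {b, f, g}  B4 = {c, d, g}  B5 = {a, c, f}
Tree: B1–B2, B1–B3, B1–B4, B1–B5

Yes; width 2.

Every vertex of G appears in some bag (union = {a, b, c, d, e, f, g}); every edge is covered by a bag; and for each vertex v the set of bags containing v is connected in the bag tree. The decomposition is therefore valid. The largest bag has 3 vertices, so the width is 2.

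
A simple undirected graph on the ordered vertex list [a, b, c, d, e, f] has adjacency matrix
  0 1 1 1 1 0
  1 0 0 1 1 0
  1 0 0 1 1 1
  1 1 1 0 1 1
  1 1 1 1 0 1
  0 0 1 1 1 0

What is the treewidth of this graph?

3

A width-3 tree decomposition is:
Bags: B1 = {c, d, e, f}  B2 = {a, c, d, e}  B3 = {a, b, d, e}
Tree: B1–B2, B2–B3
The largest bag has 4 vertices, giving width 3; this decomposition certifies tw(G) ≤ 3. On the other hand G contains the 4-clique {c, d, e, f}. A clique must lie in a single bag of any decomposition, so no decomposition can have width below 3. Combining the bounds, tw(G) = 3.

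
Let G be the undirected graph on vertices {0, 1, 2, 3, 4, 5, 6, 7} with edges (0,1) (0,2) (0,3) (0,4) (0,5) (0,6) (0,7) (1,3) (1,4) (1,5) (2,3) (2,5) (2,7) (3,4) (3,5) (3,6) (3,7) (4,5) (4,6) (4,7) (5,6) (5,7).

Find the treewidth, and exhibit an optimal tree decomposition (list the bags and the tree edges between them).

The largest bag has 5 vertices, giving width 4; this decomposition certifies tw(G) ≤ 4. Conversely, {0, 2, 3, 5, 7} is a clique of size 5, and the vertices of any clique must share a bag in every tree decomposition; so some bag has ≥ 5 vertices and tw(G) ≥ 4. Hence tw(G) = 4 exactly.

Treewidth 4.
Bags: B1 = {0, 1, 3, 4, 5}  B2 = {0, 3, 4, 5, 6}  B3 = {0, 3, 4, 5, 7}  B4 = {0, 2, 3, 5, 7}
Tree: B1–B2, B2–B3, B3–B4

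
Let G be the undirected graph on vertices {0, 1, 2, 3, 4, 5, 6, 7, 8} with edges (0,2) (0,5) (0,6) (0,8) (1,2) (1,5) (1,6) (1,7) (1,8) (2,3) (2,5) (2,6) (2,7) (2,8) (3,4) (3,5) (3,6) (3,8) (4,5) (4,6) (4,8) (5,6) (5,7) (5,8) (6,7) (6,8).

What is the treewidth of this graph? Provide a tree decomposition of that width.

Treewidth 4.
Bags: B1 = {1, 2, 5, 6, 7}  B2 = {1, 2, 5, 6, 8}  B3 = {0, 2, 5, 6, 8}  B4 = {2, 3, 5, 6, 8}  B5 = {3, 4, 5, 6, 8}
Tree: B1–B2, B2–B3, B2–B4, B4–B5

Every bag has size at most 5, so the width is 5 − 1 = 4 and tw(G) ≤ 4. On the other hand G contains the 5-clique {0, 2, 5, 6, 8}. A clique must lie in a single bag of any decomposition, so no decomposition can have width below 4. Therefore the treewidth is 4.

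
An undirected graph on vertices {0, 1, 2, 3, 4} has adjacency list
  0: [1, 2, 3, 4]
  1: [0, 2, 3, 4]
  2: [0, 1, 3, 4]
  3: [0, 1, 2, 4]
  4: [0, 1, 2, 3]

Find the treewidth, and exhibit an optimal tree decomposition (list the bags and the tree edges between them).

Treewidth 4.
Bags: B1 = {0, 1, 2, 3, 4}
Tree: (single bag)

A single bag containing all 5 vertices is trivially a valid decomposition of width 4. On the other hand G contains the 5-clique {0, 1, 2, 3, 4}. A clique must lie in a single bag of any decomposition, so no decomposition can have width below 4. The upper and lower bounds meet at 4, so that is the treewidth.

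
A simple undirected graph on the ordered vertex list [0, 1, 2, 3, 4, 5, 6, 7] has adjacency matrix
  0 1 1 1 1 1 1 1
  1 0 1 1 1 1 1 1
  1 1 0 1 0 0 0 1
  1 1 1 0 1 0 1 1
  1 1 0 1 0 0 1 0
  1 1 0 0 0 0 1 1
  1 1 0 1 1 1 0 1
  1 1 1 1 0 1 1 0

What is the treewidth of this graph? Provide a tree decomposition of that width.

Each bag holds 5 vertices, so the decomposition has width 4, which upper-bounds the treewidth. Conversely, {0, 1, 2, 3, 7} is a clique of size 5, and the vertices of any clique must share a bag in every tree decomposition; so some bag has ≥ 5 vertices and tw(G) ≥ 4. The upper and lower bounds meet at 4, so that is the treewidth.

Treewidth 4.
One optimal decomposition is:
Bags: B1 = {0, 1, 3, 6, 7}  B2 = {0, 1, 2, 3, 7}  B3 = {0, 1, 5, 6, 7}  B4 = {0, 1, 3, 4, 6}
Tree: B1–B2, B1–B3, B1–B4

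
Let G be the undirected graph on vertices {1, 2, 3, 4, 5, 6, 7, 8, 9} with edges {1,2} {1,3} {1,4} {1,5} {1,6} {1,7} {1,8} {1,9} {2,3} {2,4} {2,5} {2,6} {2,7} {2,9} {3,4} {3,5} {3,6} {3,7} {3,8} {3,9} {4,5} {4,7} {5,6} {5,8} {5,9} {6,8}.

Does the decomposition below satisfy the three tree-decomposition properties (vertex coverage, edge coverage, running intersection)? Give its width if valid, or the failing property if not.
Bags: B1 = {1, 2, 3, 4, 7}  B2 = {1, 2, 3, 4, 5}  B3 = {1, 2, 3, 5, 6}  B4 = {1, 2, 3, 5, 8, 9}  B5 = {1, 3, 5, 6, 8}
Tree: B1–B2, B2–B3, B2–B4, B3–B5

No — bags containing vertex 8 are not connected in the tree.

A tree decomposition must satisfy three properties: every vertex lies in some bag; for every edge, both endpoints lie together in some bag; and for every vertex, the bags containing it form a connected subtree. Here bags containing vertex 8 are not connected in the tree, so the decomposition is invalid.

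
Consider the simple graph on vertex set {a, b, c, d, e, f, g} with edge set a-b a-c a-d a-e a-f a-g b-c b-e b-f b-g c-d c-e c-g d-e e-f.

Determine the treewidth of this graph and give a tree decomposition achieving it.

Each bag holds 4 vertices, so the decomposition has width 3, which upper-bounds the treewidth. On the other hand G contains the 4-clique {a, c, d, e}. A clique must lie in a single bag of any decomposition, so no decomposition can have width below 3. Hence tw(G) = 3 exactly.

Treewidth 3.
One such decomposition:
Bags: B1 = {a, b, c, e}  B2 = {a, c, d, e}  B3 = {a, b, e, f}  B4 = {a, b, c, g}
Tree: B1–B2, B1–B3, B1–B4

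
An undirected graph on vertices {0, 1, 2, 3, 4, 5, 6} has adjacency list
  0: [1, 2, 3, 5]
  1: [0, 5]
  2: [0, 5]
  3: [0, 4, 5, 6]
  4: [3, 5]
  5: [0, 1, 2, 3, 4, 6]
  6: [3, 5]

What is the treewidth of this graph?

A width-2 tree decomposition is:
Bags: B1 = {0, 3, 5}  B2 = {3, 4, 5}  B3 = {0, 1, 5}  B4 = {3, 5, 6}  B5 = {0, 2, 5}
Tree: B1–B2, B1–B3, B2–B4, B3–B5
Every bag has size at most 3, so the width is 3 − 1 = 2 and tw(G) ≤ 2. On the other hand G contains the 3-clique {0, 1, 5}. A clique must lie in a single bag of any decomposition, so no decomposition can have width below 2. The upper and lower bounds meet at 2, so that is the treewidth.

2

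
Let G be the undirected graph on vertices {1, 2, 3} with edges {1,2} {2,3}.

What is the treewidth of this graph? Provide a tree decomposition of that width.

Every bag has size at most 2, so the width is 2 − 1 = 1 and tw(G) ≤ 1. Any graph with an edge has treewidth ≥ 1, and G has the edge 3–2. Hence tw(G) = 1 exactly.

Treewidth 1.
One optimal decomposition is:
Bags: B1 = {2, 3}  B2 = {1, 2}
Tree: B1–B2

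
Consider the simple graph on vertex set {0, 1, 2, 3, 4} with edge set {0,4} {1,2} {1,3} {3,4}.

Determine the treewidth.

1

A width-1 tree decomposition is:
Bags: B1 = {1, 2}  B2 = {1, 3}  B3 = {3, 4}  B4 = {0, 4}
Tree: B1–B2, B2–B3, B3–B4
The largest bag has 2 vertices, giving width 1; this decomposition certifies tw(G) ≤ 1. Since G has at least one edge (e.g. 2–1), it is not an edgeless graph, so tw(G) ≥ 1. Therefore the treewidth is 1.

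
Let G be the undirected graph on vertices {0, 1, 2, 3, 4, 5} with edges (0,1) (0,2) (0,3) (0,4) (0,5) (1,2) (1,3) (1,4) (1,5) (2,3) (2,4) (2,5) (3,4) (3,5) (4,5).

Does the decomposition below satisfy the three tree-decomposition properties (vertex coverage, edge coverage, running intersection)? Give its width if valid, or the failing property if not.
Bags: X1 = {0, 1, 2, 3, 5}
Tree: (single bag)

A tree decomposition must satisfy three properties: every vertex lies in some bag; for every edge, both endpoints lie together in some bag; and for every vertex, the bags containing it form a connected subtree. Here vertex 4 appears in no bag, so the decomposition is invalid.

No — vertex 4 appears in no bag.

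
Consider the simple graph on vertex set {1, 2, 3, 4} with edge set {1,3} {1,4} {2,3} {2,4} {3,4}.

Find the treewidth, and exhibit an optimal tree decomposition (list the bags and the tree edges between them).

The largest bag has 3 vertices, giving width 2; this decomposition certifies tw(G) ≤ 2. For the lower bound, the 3 vertices {1, 3, 4} are pairwise adjacent, and any tree decomposition puts a clique entirely inside one bag — forcing width ≥ 2. The upper and lower bounds meet at 2, so that is the treewidth.

Treewidth 2.
Bags: B1 = {1, 3, 4}  B2 = {2, 3, 4}
Tree: B1–B2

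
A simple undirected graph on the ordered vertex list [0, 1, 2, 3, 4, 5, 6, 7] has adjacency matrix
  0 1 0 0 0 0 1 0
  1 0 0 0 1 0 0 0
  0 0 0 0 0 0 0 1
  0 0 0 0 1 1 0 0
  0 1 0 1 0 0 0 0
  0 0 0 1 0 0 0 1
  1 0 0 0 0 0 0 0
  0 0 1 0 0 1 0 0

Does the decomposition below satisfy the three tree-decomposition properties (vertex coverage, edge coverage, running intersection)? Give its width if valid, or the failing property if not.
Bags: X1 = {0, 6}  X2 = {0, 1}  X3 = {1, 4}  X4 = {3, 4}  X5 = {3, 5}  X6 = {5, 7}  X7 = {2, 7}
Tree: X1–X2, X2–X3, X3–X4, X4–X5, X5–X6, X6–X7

Yes; width 1.

Vertex coverage: the bags together contain {0, 1, 2, 3, 4, 5, 6, 7}, the full vertex set. Edge coverage: each edge of G has both endpoints in at least one bag. Running intersection: for every vertex, the bags containing it form a connected subtree. All three properties hold, so this is a valid tree decomposition of width max|bag| − 1 = 1, and hence tw(G) ≤ 1.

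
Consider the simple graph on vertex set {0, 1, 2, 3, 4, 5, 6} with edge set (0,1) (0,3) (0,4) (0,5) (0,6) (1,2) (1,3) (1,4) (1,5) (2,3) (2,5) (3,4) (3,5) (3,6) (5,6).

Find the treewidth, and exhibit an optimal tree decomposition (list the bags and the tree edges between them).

Treewidth 3.
Bags: B1 = {0, 1, 3, 5}  B2 = {0, 3, 5, 6}  B3 = {1, 2, 3, 5}  B4 = {0, 1, 3, 4}
Tree: B1–B2, B1–B3, B1–B4

Each bag holds 4 vertices, so the decomposition has width 3, which upper-bounds the treewidth. For the lower bound, the 4 vertices {0, 1, 3, 4} are pairwise adjacent, and any tree decomposition puts a clique entirely inside one bag — forcing width ≥ 3. Therefore the treewidth is 3.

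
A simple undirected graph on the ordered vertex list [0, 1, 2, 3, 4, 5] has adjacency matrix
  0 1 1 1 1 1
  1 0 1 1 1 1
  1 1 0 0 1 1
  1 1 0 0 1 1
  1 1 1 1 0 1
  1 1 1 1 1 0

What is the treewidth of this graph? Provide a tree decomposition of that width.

The largest bag has 5 vertices, giving width 4; this decomposition certifies tw(G) ≤ 4. For the lower bound, the 5 vertices {0, 1, 2, 4, 5} are pairwise adjacent, and any tree decomposition puts a clique entirely inside one bag — forcing width ≥ 4. Combining the bounds, tw(G) = 4.

Treewidth 4.
One optimal decomposition is:
Bags: B1 = {0, 1, 2, 4, 5}  B2 = {0, 1, 3, 4, 5}
Tree: B1–B2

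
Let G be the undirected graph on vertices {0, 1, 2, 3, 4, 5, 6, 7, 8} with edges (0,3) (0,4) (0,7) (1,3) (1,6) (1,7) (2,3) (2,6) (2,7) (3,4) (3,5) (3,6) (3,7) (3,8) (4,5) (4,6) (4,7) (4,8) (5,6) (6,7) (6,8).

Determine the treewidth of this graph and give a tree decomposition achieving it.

The largest bag has 4 vertices, giving width 3; this decomposition certifies tw(G) ≤ 3. On the other hand G contains the 4-clique {0, 3, 4, 7}. A clique must lie in a single bag of any decomposition, so no decomposition can have width below 3. The upper and lower bounds meet at 3, so that is the treewidth.

Treewidth 3.
Bags: B1 = {2, 3, 6, 7}  B2 = {1, 3, 6, 7}  B3 = {3, 4, 6, 7}  B4 = {0, 3, 4, 7}  B5 = {3, 4, 5, 6}  B6 = {3, 4, 6, 8}
Tree: B1–B2, B1–B3, B3–B4, B3–B5, B3–B6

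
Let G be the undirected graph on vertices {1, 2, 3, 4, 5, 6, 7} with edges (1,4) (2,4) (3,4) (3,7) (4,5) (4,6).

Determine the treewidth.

1

A width-1 tree decomposition is:
Bags: B1 = {1, 4}  B2 = {2, 4}  B3 = {4, 6}  B4 = {4, 5}  B5 = {3, 4}  B6 = {3, 7}
Tree: B1–B2, B1–B3, B3–B4, B2–B5, B5–B6
The largest bag has 2 vertices, giving width 1; this decomposition certifies tw(G) ≤ 1. Any graph with an edge has treewidth ≥ 1, and G has the edge 1–4. The upper and lower bounds meet at 1, so that is the treewidth.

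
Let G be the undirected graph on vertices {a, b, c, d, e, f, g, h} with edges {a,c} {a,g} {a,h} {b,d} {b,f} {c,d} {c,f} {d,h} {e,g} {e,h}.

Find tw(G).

2

A width-2 tree decomposition is:
Bags: B1 = {a, e, g}  B2 = {a, e, h}  B3 = {a, c, h}  B4 = {c, d, h}  B5 = {c, d, f}  B6 = {b, d, f}
Tree: B1–B2, B2–B3, B3–B4, B4–B5, B5–B6
The largest bag has 3 vertices, giving width 2; this decomposition certifies tw(G) ≤ 2. For the lower bound, G contains the cycle g–e–h–a–g, so G is not a forest; only forests have treewidth ≤ 1, hence tw(G) ≥ 2. Combining the bounds, tw(G) = 2.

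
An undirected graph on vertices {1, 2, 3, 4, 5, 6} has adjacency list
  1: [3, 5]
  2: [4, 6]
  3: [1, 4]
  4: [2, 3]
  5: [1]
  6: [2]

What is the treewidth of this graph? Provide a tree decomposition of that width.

Treewidth 1.
One such decomposition:
Bags: B1 = {1, 5}  B2 = {1, 3}  B3 = {3, 4}  B4 = {2, 4}  B5 = {2, 6}
Tree: B1–B2, B2–B3, B3–B4, B4–B5

The largest bag has 2 vertices, giving width 1; this decomposition certifies tw(G) ≤ 1. Any graph with an edge has treewidth ≥ 1, and G has the edge 5–1. The upper and lower bounds meet at 1, so that is the treewidth.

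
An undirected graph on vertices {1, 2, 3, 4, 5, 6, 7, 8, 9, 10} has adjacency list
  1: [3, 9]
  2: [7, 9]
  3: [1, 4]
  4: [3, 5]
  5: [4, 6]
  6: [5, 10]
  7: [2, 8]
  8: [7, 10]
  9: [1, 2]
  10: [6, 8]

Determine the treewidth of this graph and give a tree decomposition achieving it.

Each bag holds 3 vertices, so the decomposition has width 2, which upper-bounds the treewidth. For the lower bound, G contains the cycle 10–6–5–4–3–1–9–2–7–8–10, so G is not a forest; only forests have treewidth ≤ 1, hence tw(G) ≥ 2. The upper and lower bounds meet at 2, so that is the treewidth.

Treewidth 2.
One optimal decomposition is:
Bags: B1 = {5, 6, 10}  B2 = {4, 5, 10}  B3 = {3, 4, 10}  B4 = {1, 3, 10}  B5 = {1, 9, 10}  B6 = {2, 9, 10}  B7 = {2, 7, 10}  B8 = {7, 8, 10}
Tree: B1–B2, B2–B3, B3–B4, B4–B5, B5–B6, B6–B7, B7–B8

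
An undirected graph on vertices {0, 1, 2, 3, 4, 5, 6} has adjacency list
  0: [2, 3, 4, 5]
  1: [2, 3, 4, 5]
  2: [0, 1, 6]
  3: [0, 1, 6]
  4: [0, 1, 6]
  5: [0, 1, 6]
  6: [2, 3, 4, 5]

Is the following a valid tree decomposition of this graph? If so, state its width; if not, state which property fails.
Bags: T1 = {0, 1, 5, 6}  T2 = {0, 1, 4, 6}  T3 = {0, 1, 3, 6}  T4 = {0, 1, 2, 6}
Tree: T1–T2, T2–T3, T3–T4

Yes; width 3.

Vertex coverage: the bags together contain {0, 1, 2, 3, 4, 5, 6}, the full vertex set. Edge coverage: each edge of G has both endpoints in at least one bag. Running intersection: for every vertex, the bags containing it form a connected subtree. All three properties hold, so this is a valid tree decomposition of width max|bag| − 1 = 3, and hence tw(G) ≤ 3.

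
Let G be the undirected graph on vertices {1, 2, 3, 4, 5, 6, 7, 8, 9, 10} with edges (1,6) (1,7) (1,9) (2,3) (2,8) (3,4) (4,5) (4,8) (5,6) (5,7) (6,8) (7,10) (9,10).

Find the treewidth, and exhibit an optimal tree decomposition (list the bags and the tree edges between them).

Every bag has size at most 3, so the width is 3 − 1 = 2 and tw(G) ≤ 2. For the lower bound, G contains the cycle 9–10–7–1–9, so G is not a forest; only forests have treewidth ≤ 1, hence tw(G) ≥ 2. Therefore the treewidth is 2.

Treewidth 2.
One such decomposition:
Bags: B1 = {1, 9, 10}  B2 = {1, 7, 10}  B3 = {1, 6, 7}  B4 = {5, 6, 7}  B5 = {5, 6, 8}  B6 = {4, 5, 8}  B7 = {2, 4, 8}  B8 = {2, 3, 4}
Tree: B1–B2, B2–B3, B3–B4, B4–B5, B5–B6, B6–B7, B7–B8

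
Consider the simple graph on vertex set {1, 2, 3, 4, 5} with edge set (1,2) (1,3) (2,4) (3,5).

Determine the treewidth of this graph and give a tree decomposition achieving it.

Each bag holds 2 vertices, so the decomposition has width 1, which upper-bounds the treewidth. G has an edge, so its treewidth is at least 1. Hence tw(G) = 1 exactly.

Treewidth 1.
One such decomposition:
Bags: B1 = {2, 4}  B2 = {1, 2}  B3 = {1, 3}  B4 = {3, 5}
Tree: B1–B2, B2–B3, B3–B4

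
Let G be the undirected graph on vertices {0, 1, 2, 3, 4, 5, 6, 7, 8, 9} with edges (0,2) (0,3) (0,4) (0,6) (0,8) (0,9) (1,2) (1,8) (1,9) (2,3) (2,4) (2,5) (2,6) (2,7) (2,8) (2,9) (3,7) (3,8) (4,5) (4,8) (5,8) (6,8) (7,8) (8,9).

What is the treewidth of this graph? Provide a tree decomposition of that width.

The largest bag has 4 vertices, giving width 3; this decomposition certifies tw(G) ≤ 3. For the lower bound, the 4 vertices {0, 2, 8, 9} are pairwise adjacent, and any tree decomposition puts a clique entirely inside one bag — forcing width ≥ 3. Combining the bounds, tw(G) = 3.

Treewidth 3.
One optimal decomposition is:
Bags: B1 = {1, 2, 8, 9}  B2 = {0, 2, 8, 9}  B3 = {0, 2, 3, 8}  B4 = {0, 2, 4, 8}  B5 = {0, 2, 6, 8}  B6 = {2, 4, 5, 8}  B7 = {2, 3, 7, 8}
Tree: B1–B2, B2–B3, B2–B4, B3–B5, B4–B6, B3–B7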